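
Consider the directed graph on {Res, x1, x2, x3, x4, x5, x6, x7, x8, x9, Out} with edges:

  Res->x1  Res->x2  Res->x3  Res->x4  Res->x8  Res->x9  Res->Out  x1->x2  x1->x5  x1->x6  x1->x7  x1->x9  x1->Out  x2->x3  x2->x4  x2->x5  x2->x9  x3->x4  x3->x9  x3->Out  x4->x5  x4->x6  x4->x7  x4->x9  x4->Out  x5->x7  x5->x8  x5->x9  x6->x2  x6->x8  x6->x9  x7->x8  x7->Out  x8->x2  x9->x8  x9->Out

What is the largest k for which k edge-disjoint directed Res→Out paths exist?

Assign every edge capacity 1; by Menger, the answer equals the max flow.
Path Res→Out (+1); total 1.
Path Res→x1→Out (+1); total 2.
Path Res→x3→Out (+1); total 3.
Path Res→x4→Out (+1); total 4.
Path Res→x9→Out (+1); total 5.
Path Res→x2→x4→x7→Out (+1); total 6.
No residual Res→Out path; max flow = 6.
Certifying cut of size 6: {Res→Out, Res→x1, x3→Out, x4→Out, x7→Out, x9→Out}.

6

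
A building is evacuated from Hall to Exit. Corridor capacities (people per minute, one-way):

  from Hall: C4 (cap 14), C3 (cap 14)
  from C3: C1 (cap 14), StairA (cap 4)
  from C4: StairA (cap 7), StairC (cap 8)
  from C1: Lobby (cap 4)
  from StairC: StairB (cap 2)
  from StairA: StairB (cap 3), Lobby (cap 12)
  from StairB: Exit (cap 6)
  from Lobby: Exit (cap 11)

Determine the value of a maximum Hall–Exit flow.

Augment Hall→C3→C1→Lobby→Exit: bottleneck 4, flow now 4.
Augment Hall→C3→StairA→StairB→Exit: bottleneck 3, flow now 7.
Augment Hall→C3→StairA→Lobby→Exit: bottleneck 1, flow now 8.
Augment Hall→C4→StairC→StairB→Exit: bottleneck 2, flow now 10.
Augment Hall→C4→StairA→Lobby→Exit: bottleneck 6, flow now 16.
No augmenting path remains; maximum flow = 16.
In the residual graph, reachable from Hall: {Hall, C3, C4, C1, StairC, StairA, Lobby}.
Min-cut edges: StairC→StairB (2), StairA→StairB (3), Lobby→Exit (11); capacity 2 + 3 + 11 = 16.
This cut is saturated, so no flow can exceed 16.

16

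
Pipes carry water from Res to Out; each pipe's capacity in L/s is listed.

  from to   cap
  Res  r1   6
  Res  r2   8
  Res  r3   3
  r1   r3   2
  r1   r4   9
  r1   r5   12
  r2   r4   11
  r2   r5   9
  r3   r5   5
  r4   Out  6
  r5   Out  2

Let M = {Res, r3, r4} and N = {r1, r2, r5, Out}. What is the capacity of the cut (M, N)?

25

Edges leaving {Res, r3, r4}: Res→r1 (6), Res→r2 (8), r3→r5 (5), r4→Out (6).
Cut capacity = 6 + 8 + 5 + 6 = 25.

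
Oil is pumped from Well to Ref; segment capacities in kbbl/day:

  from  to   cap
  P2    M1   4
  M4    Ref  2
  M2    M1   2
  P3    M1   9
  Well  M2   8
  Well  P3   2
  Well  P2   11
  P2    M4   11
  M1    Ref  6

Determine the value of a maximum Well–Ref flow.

8

Augment Well→M2→M1→Ref: bottleneck 2, flow now 2.
Augment Well→P3→M1→Ref: bottleneck 2, flow now 4.
Augment Well→P2→M1→Ref: bottleneck 2, flow now 6.
Augment Well→P2→M4→Ref: bottleneck 2, flow now 8.
No augmenting path remains; maximum flow = 8.
In the residual graph, reachable from Well: {Well, M2, P3, P2, M1, M4}.
Min-cut edges: M1→Ref (6), M4→Ref (2); capacity 6 + 2 = 8.
This cut is saturated, so no flow can exceed 8.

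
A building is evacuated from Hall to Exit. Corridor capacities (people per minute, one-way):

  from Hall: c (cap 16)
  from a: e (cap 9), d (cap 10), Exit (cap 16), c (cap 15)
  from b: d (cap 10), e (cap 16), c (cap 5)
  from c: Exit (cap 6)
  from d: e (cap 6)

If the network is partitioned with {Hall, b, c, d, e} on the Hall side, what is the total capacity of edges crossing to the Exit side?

6

Edges leaving {Hall, b, c, d, e}: c→Exit (6).
Cut capacity = 6 = 6.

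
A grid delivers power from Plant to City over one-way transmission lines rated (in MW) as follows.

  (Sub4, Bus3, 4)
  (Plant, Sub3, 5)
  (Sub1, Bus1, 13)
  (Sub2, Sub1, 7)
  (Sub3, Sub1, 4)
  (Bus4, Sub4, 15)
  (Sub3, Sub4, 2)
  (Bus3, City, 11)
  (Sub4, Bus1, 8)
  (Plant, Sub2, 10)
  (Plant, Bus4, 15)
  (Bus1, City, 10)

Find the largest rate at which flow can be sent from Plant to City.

14

Augment Plant→Sub2→Sub1→Bus1→City: bottleneck 7, flow now 7.
Augment Plant→Sub3→Sub4→Bus3→City: bottleneck 2, flow now 9.
Augment Plant→Sub3→Sub1→Bus1→City: bottleneck 3, flow now 12.
Augment Plant→Bus4→Sub4→Bus3→City: bottleneck 2, flow now 14.
No augmenting path remains; maximum flow = 14.
In the residual graph, reachable from Plant: {Plant, Sub2, Sub3, Bus4, Sub4, Sub1, Bus1}.
Min-cut edges: Sub4→Bus3 (4), Bus1→City (10); capacity 4 + 10 = 14.
This cut is saturated, so no flow can exceed 14.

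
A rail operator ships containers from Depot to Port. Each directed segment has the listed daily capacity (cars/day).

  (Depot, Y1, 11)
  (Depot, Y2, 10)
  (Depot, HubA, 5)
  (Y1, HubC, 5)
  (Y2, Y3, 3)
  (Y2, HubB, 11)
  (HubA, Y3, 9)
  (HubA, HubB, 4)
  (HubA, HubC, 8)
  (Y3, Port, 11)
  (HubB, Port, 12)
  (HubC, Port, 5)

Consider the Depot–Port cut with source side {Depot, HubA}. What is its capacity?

42

Edges leaving {Depot, HubA}: Depot→Y1 (11), Depot→Y2 (10), HubA→Y3 (9), HubA→HubB (4), HubA→HubC (8).
Cut capacity = 11 + 10 + 9 + 4 + 8 = 42.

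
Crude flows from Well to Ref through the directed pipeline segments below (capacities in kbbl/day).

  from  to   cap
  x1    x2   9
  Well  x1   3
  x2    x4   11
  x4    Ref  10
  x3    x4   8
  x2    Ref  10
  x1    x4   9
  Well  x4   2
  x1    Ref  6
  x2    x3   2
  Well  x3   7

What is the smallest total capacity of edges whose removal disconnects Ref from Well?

Augment Well→x1→Ref: bottleneck 3, flow now 3.
Augment Well→x4→Ref: bottleneck 2, flow now 5.
Augment Well→x3→x4→Ref: bottleneck 7, flow now 12.
No augmenting path remains; maximum flow = 12.
By max-flow min-cut, the minimum cut capacity equals the max flow.
In the residual graph, reachable from Well: {Well}.
Min-cut edges: Well→x1 (3), Well→x3 (7), Well→x4 (2); capacity 3 + 7 + 2 = 12.

12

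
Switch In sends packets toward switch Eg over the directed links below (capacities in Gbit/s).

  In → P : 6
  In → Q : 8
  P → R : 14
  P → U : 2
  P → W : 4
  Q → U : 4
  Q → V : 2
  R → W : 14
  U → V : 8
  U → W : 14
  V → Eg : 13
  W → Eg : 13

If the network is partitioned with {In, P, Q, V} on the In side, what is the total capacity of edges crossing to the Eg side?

37

Edges leaving {In, P, Q, V}: P→R (14), P→U (2), P→W (4), Q→U (4), V→Eg (13).
Cut capacity = 14 + 2 + 4 + 4 + 13 = 37.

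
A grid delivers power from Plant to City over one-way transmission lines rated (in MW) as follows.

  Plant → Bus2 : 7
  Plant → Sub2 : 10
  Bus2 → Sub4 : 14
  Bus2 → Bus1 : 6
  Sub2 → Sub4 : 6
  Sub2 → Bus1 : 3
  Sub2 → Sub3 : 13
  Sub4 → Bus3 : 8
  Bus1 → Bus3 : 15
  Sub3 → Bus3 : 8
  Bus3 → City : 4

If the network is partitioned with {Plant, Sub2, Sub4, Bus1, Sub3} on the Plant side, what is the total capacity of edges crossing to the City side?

38

Edges leaving {Plant, Sub2, Sub4, Bus1, Sub3}: Plant→Bus2 (7), Sub4→Bus3 (8), Bus1→Bus3 (15), Sub3→Bus3 (8).
Cut capacity = 7 + 8 + 15 + 8 = 38.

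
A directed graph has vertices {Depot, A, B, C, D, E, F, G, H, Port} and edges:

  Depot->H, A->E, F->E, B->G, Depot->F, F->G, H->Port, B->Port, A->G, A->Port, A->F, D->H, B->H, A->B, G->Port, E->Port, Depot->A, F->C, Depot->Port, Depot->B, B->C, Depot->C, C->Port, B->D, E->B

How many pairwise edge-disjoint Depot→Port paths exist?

Assign every edge capacity 1; by Menger, the answer equals the max flow.
Path Depot→Port (+1); total 1.
Path Depot→A→Port (+1); total 2.
Path Depot→B→Port (+1); total 3.
Path Depot→C→Port (+1); total 4.
Path Depot→H→Port (+1); total 5.
Path Depot→F→E→Port (+1); total 6.
No residual Depot→Port path; max flow = 6.
Certifying cut of size 6: {Depot→A, Depot→B, Depot→C, Depot→F, Depot→H, Depot→Port}.

6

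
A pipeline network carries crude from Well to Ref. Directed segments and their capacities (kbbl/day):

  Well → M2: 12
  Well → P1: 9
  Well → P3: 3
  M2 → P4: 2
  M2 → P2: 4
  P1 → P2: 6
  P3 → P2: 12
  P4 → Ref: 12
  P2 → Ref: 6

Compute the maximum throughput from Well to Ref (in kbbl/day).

8

Augment Well→M2→P4→Ref: bottleneck 2, flow now 2.
Augment Well→M2→P2→Ref: bottleneck 4, flow now 6.
Augment Well→P1→P2→Ref: bottleneck 2, flow now 8.
No augmenting path remains; maximum flow = 8.
In the residual graph, reachable from Well: {Well, M2, P1, P3, P2}.
Min-cut edges: M2→P4 (2), P2→Ref (6); capacity 2 + 6 = 8.
This cut is saturated, so no flow can exceed 8.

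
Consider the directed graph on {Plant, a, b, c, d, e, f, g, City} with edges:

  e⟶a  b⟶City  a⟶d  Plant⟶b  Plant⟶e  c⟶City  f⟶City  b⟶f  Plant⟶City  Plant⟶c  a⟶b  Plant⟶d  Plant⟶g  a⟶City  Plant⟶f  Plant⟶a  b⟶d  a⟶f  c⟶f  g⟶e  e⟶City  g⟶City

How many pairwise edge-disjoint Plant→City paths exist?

7

Assign every edge capacity 1; by Menger, the answer equals the max flow.
Path Plant→City (+1); total 1.
Path Plant→a→City (+1); total 2.
Path Plant→b→City (+1); total 3.
Path Plant→c→City (+1); total 4.
Path Plant→e→City (+1); total 5.
Path Plant→f→City (+1); total 6.
Path Plant→g→City (+1); total 7.
No residual Plant→City path; max flow = 7.
Certifying cut of size 7: {Plant→City, Plant→a, Plant→b, Plant→c, Plant→e, Plant→f, Plant→g}.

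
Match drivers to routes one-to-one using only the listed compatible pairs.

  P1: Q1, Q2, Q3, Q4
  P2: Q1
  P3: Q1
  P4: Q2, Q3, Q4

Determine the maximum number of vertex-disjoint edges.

3

Unit-capacity flow: source→left, listed edges, right→sink; max matching = max flow.
Augmenting path P1→Q1 (+1); matched 1.
Augmenting path P4→Q2 (+1); matched 2.
Augmenting path P2→Q1→P1→Q3 (+1); matched 3.
No augmenting path remains; maximum matching = 3.
König certificate: {P1, P4, Q1} is a vertex cover of size 3 (every listed pair touches it), so no matching can be larger.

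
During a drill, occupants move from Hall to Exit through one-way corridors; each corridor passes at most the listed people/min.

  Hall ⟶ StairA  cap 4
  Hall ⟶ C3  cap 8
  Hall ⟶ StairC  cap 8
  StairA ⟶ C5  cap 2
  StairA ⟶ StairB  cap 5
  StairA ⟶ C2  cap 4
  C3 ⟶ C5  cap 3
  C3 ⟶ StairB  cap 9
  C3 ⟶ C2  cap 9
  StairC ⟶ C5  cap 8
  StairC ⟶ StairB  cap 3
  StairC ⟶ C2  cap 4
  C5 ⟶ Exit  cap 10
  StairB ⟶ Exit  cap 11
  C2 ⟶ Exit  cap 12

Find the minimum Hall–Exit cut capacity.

20

Augment Hall→StairA→C5→Exit: bottleneck 2, flow now 2.
Augment Hall→StairA→StairB→Exit: bottleneck 2, flow now 4.
Augment Hall→C3→C5→Exit: bottleneck 3, flow now 7.
Augment Hall→C3→StairB→Exit: bottleneck 5, flow now 12.
Augment Hall→StairC→C5→Exit: bottleneck 5, flow now 17.
Augment Hall→StairC→StairB→Exit: bottleneck 3, flow now 20.
No augmenting path remains; maximum flow = 20.
By max-flow min-cut, the minimum cut capacity equals the max flow.
In the residual graph, reachable from Hall: {Hall}.
Min-cut edges: Hall→StairA (4), Hall→C3 (8), Hall→StairC (8); capacity 4 + 8 + 8 = 20.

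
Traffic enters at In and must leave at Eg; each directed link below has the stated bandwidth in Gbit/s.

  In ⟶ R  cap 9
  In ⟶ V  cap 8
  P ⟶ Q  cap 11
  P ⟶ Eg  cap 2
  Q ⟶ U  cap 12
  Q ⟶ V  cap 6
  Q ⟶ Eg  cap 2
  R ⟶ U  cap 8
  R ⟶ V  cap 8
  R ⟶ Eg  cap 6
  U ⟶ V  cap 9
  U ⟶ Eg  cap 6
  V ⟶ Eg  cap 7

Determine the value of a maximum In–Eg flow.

Augment In→R→Eg: bottleneck 6, flow now 6.
Augment In→V→Eg: bottleneck 7, flow now 13.
Augment In→R→U→Eg: bottleneck 3, flow now 16.
No augmenting path remains; maximum flow = 16.
In the residual graph, reachable from In: {In, V}.
Min-cut edges: In→R (9), V→Eg (7); capacity 9 + 7 = 16.
This cut is saturated, so no flow can exceed 16.

16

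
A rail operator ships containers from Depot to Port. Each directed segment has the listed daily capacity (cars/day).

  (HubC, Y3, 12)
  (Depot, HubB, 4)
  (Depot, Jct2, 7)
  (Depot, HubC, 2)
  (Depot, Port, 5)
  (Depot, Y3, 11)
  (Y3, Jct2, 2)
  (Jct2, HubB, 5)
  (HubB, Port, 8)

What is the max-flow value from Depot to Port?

Augment Depot→Port: bottleneck 5, flow now 5.
Augment Depot→HubB→Port: bottleneck 4, flow now 9.
Augment Depot→Jct2→HubB→Port: bottleneck 4, flow now 13.
No augmenting path remains; maximum flow = 13.
In the residual graph, reachable from Depot: {Depot, HubC, Y3, Jct2, HubB}.
Min-cut edges: Depot→Port (5), HubB→Port (8); capacity 5 + 8 = 13.
This cut is saturated, so no flow can exceed 13.

13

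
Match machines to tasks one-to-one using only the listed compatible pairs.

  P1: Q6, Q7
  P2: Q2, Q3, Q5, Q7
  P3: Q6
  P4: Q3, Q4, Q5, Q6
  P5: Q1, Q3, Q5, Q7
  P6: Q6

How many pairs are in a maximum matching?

5

Unit-capacity flow: source→left, listed edges, right→sink; max matching = max flow.
Augmenting path P1→Q6 (+1); matched 1.
Augmenting path P2→Q2 (+1); matched 2.
Augmenting path P4→Q3 (+1); matched 3.
Augmenting path P5→Q1 (+1); matched 4.
Augmenting path P3→Q6→P1→Q7 (+1); matched 5.
No augmenting path remains; maximum matching = 5.
König certificate: {P1, P2, P4, P5, Q6} is a vertex cover of size 5 (every listed pair touches it), so no matching can be larger.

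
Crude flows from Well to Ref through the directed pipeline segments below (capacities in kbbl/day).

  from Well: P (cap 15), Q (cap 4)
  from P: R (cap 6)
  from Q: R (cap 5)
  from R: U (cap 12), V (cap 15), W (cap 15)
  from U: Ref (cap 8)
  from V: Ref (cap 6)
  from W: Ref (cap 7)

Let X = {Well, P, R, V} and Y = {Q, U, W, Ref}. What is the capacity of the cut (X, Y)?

37

Edges leaving {Well, P, R, V}: Well→Q (4), R→U (12), R→W (15), V→Ref (6).
Cut capacity = 4 + 12 + 15 + 6 = 37.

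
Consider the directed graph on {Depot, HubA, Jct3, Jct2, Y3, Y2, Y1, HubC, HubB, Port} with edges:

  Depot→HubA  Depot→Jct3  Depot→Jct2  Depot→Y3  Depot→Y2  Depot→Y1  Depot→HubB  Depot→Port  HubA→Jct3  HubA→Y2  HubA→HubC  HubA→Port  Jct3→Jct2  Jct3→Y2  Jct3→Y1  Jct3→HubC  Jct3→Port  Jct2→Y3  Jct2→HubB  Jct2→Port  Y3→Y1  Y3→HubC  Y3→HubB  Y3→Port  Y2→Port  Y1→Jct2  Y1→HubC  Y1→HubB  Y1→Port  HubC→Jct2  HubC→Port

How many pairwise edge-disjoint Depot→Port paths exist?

Assign every edge capacity 1; by Menger, the answer equals the max flow.
Path Depot→Port (+1); total 1.
Path Depot→HubA→Port (+1); total 2.
Path Depot→Jct3→Port (+1); total 3.
Path Depot→Jct2→Port (+1); total 4.
Path Depot→Y3→Port (+1); total 5.
Path Depot→Y2→Port (+1); total 6.
Path Depot→Y1→Port (+1); total 7.
No residual Depot→Port path; max flow = 7.
Certifying cut of size 7: {Depot→HubA, Depot→Jct2, Depot→Jct3, Depot→Port, Depot→Y1, Depot→Y2, Depot→Y3}.

7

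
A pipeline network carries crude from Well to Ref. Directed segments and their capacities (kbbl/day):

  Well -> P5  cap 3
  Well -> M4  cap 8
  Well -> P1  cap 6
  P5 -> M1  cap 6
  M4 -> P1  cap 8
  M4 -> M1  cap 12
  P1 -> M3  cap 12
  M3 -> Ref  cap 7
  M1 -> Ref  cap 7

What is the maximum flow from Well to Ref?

Augment Well→P5→M1→Ref: bottleneck 3, flow now 3.
Augment Well→M4→M1→Ref: bottleneck 4, flow now 7.
Augment Well→P1→M3→Ref: bottleneck 6, flow now 13.
Augment Well→M4→P1→M3→Ref: bottleneck 1, flow now 14.
No augmenting path remains; maximum flow = 14.
In the residual graph, reachable from Well: {Well, P5, M4, P1, M3, M1}.
Min-cut edges: M3→Ref (7), M1→Ref (7); capacity 7 + 7 = 14.
This cut is saturated, so no flow can exceed 14.

14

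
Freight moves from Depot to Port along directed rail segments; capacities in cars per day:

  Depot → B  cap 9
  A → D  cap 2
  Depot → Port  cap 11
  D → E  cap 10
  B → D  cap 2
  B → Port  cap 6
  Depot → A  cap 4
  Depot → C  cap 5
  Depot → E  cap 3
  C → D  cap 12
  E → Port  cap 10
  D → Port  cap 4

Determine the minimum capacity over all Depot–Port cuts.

29

Augment Depot→Port: bottleneck 11, flow now 11.
Augment Depot→B→Port: bottleneck 6, flow now 17.
Augment Depot→E→Port: bottleneck 3, flow now 20.
Augment Depot→A→D→Port: bottleneck 2, flow now 22.
Augment Depot→B→D→Port: bottleneck 2, flow now 24.
Augment Depot→C→D→E→Port: bottleneck 5, flow now 29.
No augmenting path remains; maximum flow = 29.
By max-flow min-cut, the minimum cut capacity equals the max flow.
In the residual graph, reachable from Depot: {Depot, A, B}.
Min-cut edges: Depot→C (5), Depot→E (3), Depot→Port (11), A→D (2), B→D (2), B→Port (6); capacity 5 + 3 + 11 + 2 + 2 + 6 = 29.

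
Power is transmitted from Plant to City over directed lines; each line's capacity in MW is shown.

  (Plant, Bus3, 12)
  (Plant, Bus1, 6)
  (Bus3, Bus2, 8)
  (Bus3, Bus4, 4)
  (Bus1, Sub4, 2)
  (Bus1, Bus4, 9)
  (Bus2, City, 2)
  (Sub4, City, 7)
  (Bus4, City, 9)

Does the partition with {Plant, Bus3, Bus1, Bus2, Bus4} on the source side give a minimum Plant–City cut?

No — its capacity is 13, but the minimum cut has capacity 12.

Given cut capacity: 2 + 2 + 9 = 13.
Augment Plant→Bus3→Bus2→City: bottleneck 2, flow now 2.
Augment Plant→Bus3→Bus4→City: bottleneck 4, flow now 6.
Augment Plant→Bus1→Sub4→City: bottleneck 2, flow now 8.
Augment Plant→Bus1→Bus4→City: bottleneck 4, flow now 12.
No augmenting path remains; maximum flow = 12.
In the residual graph, reachable from Plant: {Plant, Bus3, Bus2}.
Min-cut edges: Plant→Bus1 (6), Bus3→Bus4 (4), Bus2→City (2); capacity 6 + 4 + 2 = 12.
Cut capacity 13 exceeds the max flow 12, so it is not minimum.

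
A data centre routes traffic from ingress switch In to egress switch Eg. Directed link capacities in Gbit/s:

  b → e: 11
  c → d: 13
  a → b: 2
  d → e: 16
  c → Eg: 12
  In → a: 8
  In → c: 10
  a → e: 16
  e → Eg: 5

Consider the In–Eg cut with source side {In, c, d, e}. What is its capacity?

25

Edges leaving {In, c, d, e}: In→a (8), c→Eg (12), e→Eg (5).
Cut capacity = 8 + 12 + 5 = 25.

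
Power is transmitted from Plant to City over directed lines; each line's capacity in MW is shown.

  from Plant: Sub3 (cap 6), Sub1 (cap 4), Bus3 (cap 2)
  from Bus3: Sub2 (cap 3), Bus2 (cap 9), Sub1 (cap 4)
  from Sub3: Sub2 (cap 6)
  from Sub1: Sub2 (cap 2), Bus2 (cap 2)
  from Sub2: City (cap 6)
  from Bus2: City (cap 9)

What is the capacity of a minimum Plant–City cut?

10

Augment Plant→Bus3→Sub2→City: bottleneck 2, flow now 2.
Augment Plant→Sub3→Sub2→City: bottleneck 4, flow now 6.
Augment Plant→Sub1→Bus2→City: bottleneck 2, flow now 8.
Augment Plant→Sub3→Sub2→Bus3→Bus2→City: bottleneck 2, flow now 10. (uses reverse residual edge)
No augmenting path remains; maximum flow = 10.
By max-flow min-cut, the minimum cut capacity equals the max flow.
In the residual graph, reachable from Plant: {Plant, Sub3, Sub1, Sub2}.
Min-cut edges: Plant→Bus3 (2), Sub1→Bus2 (2), Sub2→City (6); capacity 2 + 2 + 6 = 10.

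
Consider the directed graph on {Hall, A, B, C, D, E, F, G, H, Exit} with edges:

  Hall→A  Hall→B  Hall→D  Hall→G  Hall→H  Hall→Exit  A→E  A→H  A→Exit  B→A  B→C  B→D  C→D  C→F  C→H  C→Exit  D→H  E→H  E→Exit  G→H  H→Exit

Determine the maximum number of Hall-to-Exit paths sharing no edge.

4

Assign every edge capacity 1; by Menger, the answer equals the max flow.
Path Hall→Exit (+1); total 1.
Path Hall→A→Exit (+1); total 2.
Path Hall→H→Exit (+1); total 3.
Path Hall→B→C→Exit (+1); total 4.
No residual Hall→Exit path; max flow = 4.
Certifying cut of size 4: {H→Exit, Hall→A, Hall→B, Hall→Exit}.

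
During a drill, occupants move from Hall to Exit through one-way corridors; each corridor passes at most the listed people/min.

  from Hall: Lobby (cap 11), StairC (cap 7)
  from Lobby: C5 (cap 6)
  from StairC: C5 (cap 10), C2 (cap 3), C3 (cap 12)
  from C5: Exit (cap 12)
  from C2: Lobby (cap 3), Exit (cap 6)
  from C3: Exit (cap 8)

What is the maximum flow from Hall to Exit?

Augment Hall→Lobby→C5→Exit: bottleneck 6, flow now 6.
Augment Hall→StairC→C5→Exit: bottleneck 6, flow now 12.
Augment Hall→StairC→C2→Exit: bottleneck 1, flow now 13.
No augmenting path remains; maximum flow = 13.
In the residual graph, reachable from Hall: {Hall, Lobby}.
Min-cut edges: Hall→StairC (7), Lobby→C5 (6); capacity 7 + 6 = 13.
This cut is saturated, so no flow can exceed 13.

13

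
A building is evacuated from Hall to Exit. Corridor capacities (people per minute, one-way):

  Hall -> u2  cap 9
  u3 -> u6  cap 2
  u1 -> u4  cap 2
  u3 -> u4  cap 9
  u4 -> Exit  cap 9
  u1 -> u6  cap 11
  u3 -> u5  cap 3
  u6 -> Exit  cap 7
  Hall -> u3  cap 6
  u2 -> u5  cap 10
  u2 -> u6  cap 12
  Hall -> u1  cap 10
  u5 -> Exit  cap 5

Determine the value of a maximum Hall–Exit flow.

20

Augment Hall→u1→u4→Exit: bottleneck 2, flow now 2.
Augment Hall→u1→u6→Exit: bottleneck 7, flow now 9.
Augment Hall→u2→u5→Exit: bottleneck 5, flow now 14.
Augment Hall→u3→u4→Exit: bottleneck 6, flow now 20.
No augmenting path remains; maximum flow = 20.
In the residual graph, reachable from Hall: {Hall, u1, u2, u5, u6}.
Min-cut edges: Hall→u3 (6), u1→u4 (2), u5→Exit (5), u6→Exit (7); capacity 6 + 2 + 5 + 7 = 20.
This cut is saturated, so no flow can exceed 20.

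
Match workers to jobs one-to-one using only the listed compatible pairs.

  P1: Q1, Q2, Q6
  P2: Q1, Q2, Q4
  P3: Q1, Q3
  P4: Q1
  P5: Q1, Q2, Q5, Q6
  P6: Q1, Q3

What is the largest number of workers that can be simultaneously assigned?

5

Unit-capacity flow: source→left, listed edges, right→sink; max matching = max flow.
Augmenting path P1→Q1 (+1); matched 1.
Augmenting path P2→Q2 (+1); matched 2.
Augmenting path P3→Q3 (+1); matched 3.
Augmenting path P5→Q5 (+1); matched 4.
Augmenting path P4→Q1→P1→Q6 (+1); matched 5.
No augmenting path remains; maximum matching = 5.
König certificate: {P1, P2, P5, Q1, Q3} is a vertex cover of size 5 (every listed pair touches it), so no matching can be larger.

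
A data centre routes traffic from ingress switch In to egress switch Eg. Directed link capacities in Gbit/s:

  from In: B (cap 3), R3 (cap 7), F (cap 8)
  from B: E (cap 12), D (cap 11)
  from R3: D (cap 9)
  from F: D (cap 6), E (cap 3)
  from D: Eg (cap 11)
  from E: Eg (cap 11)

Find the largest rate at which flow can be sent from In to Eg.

17

Augment In→B→D→Eg: bottleneck 3, flow now 3.
Augment In→R3→D→Eg: bottleneck 7, flow now 10.
Augment In→F→D→Eg: bottleneck 1, flow now 11.
Augment In→F→E→Eg: bottleneck 3, flow now 14.
Augment In→F→D→B→E→Eg: bottleneck 3, flow now 17. (uses reverse residual edge)
No augmenting path remains; maximum flow = 17.
In the residual graph, reachable from In: {In, R3, F, D}.
Min-cut edges: In→B (3), F→E (3), D→Eg (11); capacity 3 + 3 + 11 = 17.
This cut is saturated, so no flow can exceed 17.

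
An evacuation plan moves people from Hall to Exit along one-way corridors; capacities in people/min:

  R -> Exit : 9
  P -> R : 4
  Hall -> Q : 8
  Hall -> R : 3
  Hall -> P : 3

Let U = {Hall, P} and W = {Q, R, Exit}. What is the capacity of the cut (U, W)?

15

Edges leaving {Hall, P}: Hall→Q (8), Hall→R (3), P→R (4).
Cut capacity = 8 + 3 + 4 = 15.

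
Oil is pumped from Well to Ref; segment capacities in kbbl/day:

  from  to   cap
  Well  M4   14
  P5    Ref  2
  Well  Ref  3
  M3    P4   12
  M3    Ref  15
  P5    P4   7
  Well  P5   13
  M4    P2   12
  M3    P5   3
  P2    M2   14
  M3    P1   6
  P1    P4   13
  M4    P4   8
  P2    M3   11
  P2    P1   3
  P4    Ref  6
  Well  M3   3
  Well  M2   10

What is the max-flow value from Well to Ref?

Augment Well→Ref: bottleneck 3, flow now 3.
Augment Well→M3→Ref: bottleneck 3, flow now 6.
Augment Well→P5→Ref: bottleneck 2, flow now 8.
Augment Well→M4→P4→Ref: bottleneck 6, flow now 14.
Augment Well→M4→P2→M3→Ref: bottleneck 8, flow now 22.
Augment Well→P5→P4→M4→P2→M3→Ref: bottleneck 3, flow now 25. (uses reverse residual edge)
No augmenting path remains; maximum flow = 25.
In the residual graph, reachable from Well: {Well, M4, P2, P1, M2, P5, P4}.
Min-cut edges: Well→M3 (3), Well→Ref (3), P2→M3 (11), P5→Ref (2), P4→Ref (6); capacity 3 + 3 + 11 + 2 + 6 = 25.
This cut is saturated, so no flow can exceed 25.

25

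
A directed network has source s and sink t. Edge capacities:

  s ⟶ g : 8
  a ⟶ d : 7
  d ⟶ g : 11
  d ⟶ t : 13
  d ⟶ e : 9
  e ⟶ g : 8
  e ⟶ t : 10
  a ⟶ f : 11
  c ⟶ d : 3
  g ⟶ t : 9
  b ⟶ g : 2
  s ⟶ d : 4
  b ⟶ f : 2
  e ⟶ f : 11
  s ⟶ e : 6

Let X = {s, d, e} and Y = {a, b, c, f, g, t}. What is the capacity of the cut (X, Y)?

Edges leaving {s, d, e}: s→g (8), d→g (11), d→t (13), e→f (11), e→g (8), e→t (10).
Cut capacity = 8 + 11 + 13 + 11 + 8 + 10 = 61.

61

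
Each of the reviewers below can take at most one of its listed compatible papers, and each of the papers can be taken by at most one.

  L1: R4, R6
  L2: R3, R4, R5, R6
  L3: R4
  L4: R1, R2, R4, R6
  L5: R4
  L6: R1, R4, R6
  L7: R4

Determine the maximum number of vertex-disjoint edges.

Unit-capacity flow: source→left, listed edges, right→sink; max matching = max flow.
Augmenting path L1→R4 (+1); matched 1.
Augmenting path L2→R3 (+1); matched 2.
Augmenting path L4→R1 (+1); matched 3.
Augmenting path L6→R6 (+1); matched 4.
Augmenting path L3→R4→L1→R6→L6→R1→L4→R2 (+1); matched 5.
No augmenting path remains; maximum matching = 5.
König certificate: {L1, L2, L4, L6, R4} is a vertex cover of size 5 (every listed pair touches it), so no matching can be larger.

5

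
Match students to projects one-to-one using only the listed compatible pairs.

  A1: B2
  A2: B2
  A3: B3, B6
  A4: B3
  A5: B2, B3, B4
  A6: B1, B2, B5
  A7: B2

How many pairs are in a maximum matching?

Unit-capacity flow: source→left, listed edges, right→sink; max matching = max flow.
Augmenting path A1→B2 (+1); matched 1.
Augmenting path A3→B3 (+1); matched 2.
Augmenting path A5→B4 (+1); matched 3.
Augmenting path A6→B1 (+1); matched 4.
Augmenting path A4→B3→A3→B6 (+1); matched 5.
No augmenting path remains; maximum matching = 5.
König certificate: {A3, A4, A5, A6, B2} is a vertex cover of size 5 (every listed pair touches it), so no matching can be larger.

5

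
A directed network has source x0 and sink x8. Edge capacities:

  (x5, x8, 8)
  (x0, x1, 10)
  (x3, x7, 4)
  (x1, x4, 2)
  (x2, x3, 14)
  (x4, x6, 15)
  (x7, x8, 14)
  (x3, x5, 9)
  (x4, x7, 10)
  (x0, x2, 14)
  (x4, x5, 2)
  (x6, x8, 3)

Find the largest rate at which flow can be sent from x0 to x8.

Augment x0→x1→x4→x5→x8: bottleneck 2, flow now 2.
Augment x0→x2→x3→x5→x8: bottleneck 6, flow now 8.
Augment x0→x2→x3→x7→x8: bottleneck 4, flow now 12.
Augment x0→x2→x3→x5→x4→x6→x8: bottleneck 2, flow now 14. (uses reverse residual edge)
No augmenting path remains; maximum flow = 14.
In the residual graph, reachable from x0: {x0, x1, x2, x3, x5}.
Min-cut edges: x1→x4 (2), x3→x7 (4), x5→x8 (8); capacity 2 + 4 + 8 = 14.
This cut is saturated, so no flow can exceed 14.

14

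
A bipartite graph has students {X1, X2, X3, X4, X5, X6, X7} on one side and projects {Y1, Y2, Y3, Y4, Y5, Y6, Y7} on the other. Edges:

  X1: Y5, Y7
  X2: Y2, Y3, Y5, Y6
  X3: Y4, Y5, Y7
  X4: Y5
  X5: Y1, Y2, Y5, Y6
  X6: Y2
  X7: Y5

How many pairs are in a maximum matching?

Unit-capacity flow: source→left, listed edges, right→sink; max matching = max flow.
Augmenting path X1→Y5 (+1); matched 1.
Augmenting path X2→Y2 (+1); matched 2.
Augmenting path X3→Y4 (+1); matched 3.
Augmenting path X5→Y1 (+1); matched 4.
Augmenting path X4→Y5→X1→Y7 (+1); matched 5.
Augmenting path X6→Y2→X2→Y3 (+1); matched 6.
No augmenting path remains; maximum matching = 6.
König certificate: {X1, X2, X3, X5, X6, Y5} is a vertex cover of size 6 (every listed pair touches it), so no matching can be larger.

6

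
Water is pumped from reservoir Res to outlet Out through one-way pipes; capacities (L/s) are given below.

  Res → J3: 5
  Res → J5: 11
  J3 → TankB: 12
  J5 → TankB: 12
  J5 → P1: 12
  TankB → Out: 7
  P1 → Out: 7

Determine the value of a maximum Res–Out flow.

Augment Res→J3→TankB→Out: bottleneck 5, flow now 5.
Augment Res→J5→TankB→Out: bottleneck 2, flow now 7.
Augment Res→J5→P1→Out: bottleneck 7, flow now 14.
No augmenting path remains; maximum flow = 14.
In the residual graph, reachable from Res: {Res, J3, J5, TankB, P1}.
Min-cut edges: TankB→Out (7), P1→Out (7); capacity 7 + 7 = 14.
This cut is saturated, so no flow can exceed 14.

14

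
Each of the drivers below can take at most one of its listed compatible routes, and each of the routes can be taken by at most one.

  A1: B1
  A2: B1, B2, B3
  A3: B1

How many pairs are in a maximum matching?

Unit-capacity flow: source→left, listed edges, right→sink; max matching = max flow.
Augmenting path A1→B1 (+1); matched 1.
Augmenting path A2→B2 (+1); matched 2.
No augmenting path remains; maximum matching = 2.
König certificate: {A2, B1} is a vertex cover of size 2 (every listed pair touches it), so no matching can be larger.

2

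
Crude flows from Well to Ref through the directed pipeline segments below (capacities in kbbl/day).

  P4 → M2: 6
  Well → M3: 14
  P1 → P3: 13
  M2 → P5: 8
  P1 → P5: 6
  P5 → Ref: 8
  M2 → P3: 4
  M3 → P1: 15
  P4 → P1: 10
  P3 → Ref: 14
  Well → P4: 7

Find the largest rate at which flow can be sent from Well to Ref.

Augment Well→P4→P1→P3→Ref: bottleneck 7, flow now 7.
Augment Well→M3→P1→P3→Ref: bottleneck 6, flow now 13.
Augment Well→M3→P1→P5→Ref: bottleneck 6, flow now 19.
Augment Well→M3→P1→P4→M2→P3→Ref: bottleneck 1, flow now 20. (uses reverse residual edge)
Augment Well→M3→P1→P4→M2→P5→Ref: bottleneck 1, flow now 21. (uses reverse residual edge)
No augmenting path remains; maximum flow = 21.
In the residual graph, reachable from Well: {Well}.
Min-cut edges: Well→P4 (7), Well→M3 (14); capacity 7 + 14 = 21.
This cut is saturated, so no flow can exceed 21.

21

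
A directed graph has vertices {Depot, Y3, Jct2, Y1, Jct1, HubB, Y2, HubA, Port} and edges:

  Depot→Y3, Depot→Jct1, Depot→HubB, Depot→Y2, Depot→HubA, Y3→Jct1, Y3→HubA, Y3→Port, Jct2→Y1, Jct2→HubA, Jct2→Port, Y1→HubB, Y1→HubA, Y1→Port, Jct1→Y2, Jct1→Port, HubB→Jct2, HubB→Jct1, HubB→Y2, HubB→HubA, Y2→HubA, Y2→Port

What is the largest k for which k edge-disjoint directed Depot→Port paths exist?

4

Assign every edge capacity 1; by Menger, the answer equals the max flow.
Path Depot→Y3→Port (+1); total 1.
Path Depot→Jct1→Port (+1); total 2.
Path Depot→Y2→Port (+1); total 3.
Path Depot→HubB→Jct2→Port (+1); total 4.
No residual Depot→Port path; max flow = 4.
Certifying cut of size 4: {Depot→HubB, Depot→Jct1, Depot→Y2, Depot→Y3}.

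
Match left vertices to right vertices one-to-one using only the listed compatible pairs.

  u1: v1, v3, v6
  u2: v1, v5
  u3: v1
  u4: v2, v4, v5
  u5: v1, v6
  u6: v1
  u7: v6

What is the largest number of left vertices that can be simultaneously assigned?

Unit-capacity flow: source→left, listed edges, right→sink; max matching = max flow.
Augmenting path u1→v1 (+1); matched 1.
Augmenting path u2→v5 (+1); matched 2.
Augmenting path u4→v2 (+1); matched 3.
Augmenting path u5→v6 (+1); matched 4.
Augmenting path u3→v1→u1→v3 (+1); matched 5.
No augmenting path remains; maximum matching = 5.
König certificate: {u1, u2, u4, v1, v6} is a vertex cover of size 5 (every listed pair touches it), so no matching can be larger.

5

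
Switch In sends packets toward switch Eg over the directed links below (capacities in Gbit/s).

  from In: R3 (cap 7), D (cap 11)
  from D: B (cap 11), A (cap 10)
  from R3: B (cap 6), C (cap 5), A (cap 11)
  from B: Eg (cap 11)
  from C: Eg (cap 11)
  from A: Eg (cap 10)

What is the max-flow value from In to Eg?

18

Augment In→D→B→Eg: bottleneck 11, flow now 11.
Augment In→R3→C→Eg: bottleneck 5, flow now 16.
Augment In→R3→A→Eg: bottleneck 2, flow now 18.
No augmenting path remains; maximum flow = 18.
In the residual graph, reachable from In: {In}.
Min-cut edges: In→D (11), In→R3 (7); capacity 11 + 7 = 18.
This cut is saturated, so no flow can exceed 18.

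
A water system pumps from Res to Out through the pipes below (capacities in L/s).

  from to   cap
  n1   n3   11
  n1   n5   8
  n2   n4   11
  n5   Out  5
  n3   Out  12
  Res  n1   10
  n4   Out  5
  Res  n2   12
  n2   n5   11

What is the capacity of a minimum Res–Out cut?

Augment Res→n1→n3→Out: bottleneck 10, flow now 10.
Augment Res→n2→n4→Out: bottleneck 5, flow now 15.
Augment Res→n2→n5→Out: bottleneck 5, flow now 20.
No augmenting path remains; maximum flow = 20.
By max-flow min-cut, the minimum cut capacity equals the max flow.
In the residual graph, reachable from Res: {Res, n2, n4, n5}.
Min-cut edges: Res→n1 (10), n4→Out (5), n5→Out (5); capacity 10 + 5 + 5 = 20.

20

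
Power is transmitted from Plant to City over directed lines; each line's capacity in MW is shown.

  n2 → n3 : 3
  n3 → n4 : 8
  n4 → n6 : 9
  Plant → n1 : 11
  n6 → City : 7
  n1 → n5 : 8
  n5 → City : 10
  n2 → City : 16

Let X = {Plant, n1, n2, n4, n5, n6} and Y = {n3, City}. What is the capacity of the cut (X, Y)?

36

Edges leaving {Plant, n1, n2, n4, n5, n6}: n2→n3 (3), n2→City (16), n5→City (10), n6→City (7).
Cut capacity = 3 + 16 + 10 + 7 = 36.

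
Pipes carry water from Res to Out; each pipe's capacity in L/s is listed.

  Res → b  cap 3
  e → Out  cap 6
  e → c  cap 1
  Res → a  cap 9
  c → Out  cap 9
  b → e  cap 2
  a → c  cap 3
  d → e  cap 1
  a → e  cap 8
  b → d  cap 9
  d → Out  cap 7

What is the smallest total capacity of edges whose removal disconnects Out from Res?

12

Augment Res→a→c→Out: bottleneck 3, flow now 3.
Augment Res→a→e→Out: bottleneck 6, flow now 9.
Augment Res→b→d→Out: bottleneck 3, flow now 12.
No augmenting path remains; maximum flow = 12.
By max-flow min-cut, the minimum cut capacity equals the max flow.
In the residual graph, reachable from Res: {Res}.
Min-cut edges: Res→a (9), Res→b (3); capacity 9 + 3 = 12.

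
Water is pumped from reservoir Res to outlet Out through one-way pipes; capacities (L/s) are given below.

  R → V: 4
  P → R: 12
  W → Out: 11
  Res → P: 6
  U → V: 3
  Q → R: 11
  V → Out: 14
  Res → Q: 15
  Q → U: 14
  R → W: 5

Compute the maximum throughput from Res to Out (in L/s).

12

Augment Res→P→R→V→Out: bottleneck 4, flow now 4.
Augment Res→P→R→W→Out: bottleneck 2, flow now 6.
Augment Res→Q→R→W→Out: bottleneck 3, flow now 9.
Augment Res→Q→U→V→Out: bottleneck 3, flow now 12.
No augmenting path remains; maximum flow = 12.
In the residual graph, reachable from Res: {Res, P, Q, R, U}.
Min-cut edges: R→V (4), R→W (5), U→V (3); capacity 4 + 5 + 3 = 12.
This cut is saturated, so no flow can exceed 12.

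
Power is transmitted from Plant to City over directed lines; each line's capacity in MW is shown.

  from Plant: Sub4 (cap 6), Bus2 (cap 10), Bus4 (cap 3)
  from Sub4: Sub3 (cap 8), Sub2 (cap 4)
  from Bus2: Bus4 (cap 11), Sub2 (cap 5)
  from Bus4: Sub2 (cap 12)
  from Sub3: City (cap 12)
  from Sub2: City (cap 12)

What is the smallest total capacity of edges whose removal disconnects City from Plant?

18

Augment Plant→Sub4→Sub3→City: bottleneck 6, flow now 6.
Augment Plant→Bus2→Sub2→City: bottleneck 5, flow now 11.
Augment Plant→Bus4→Sub2→City: bottleneck 3, flow now 14.
Augment Plant→Bus2→Bus4→Sub2→City: bottleneck 4, flow now 18.
No augmenting path remains; maximum flow = 18.
By max-flow min-cut, the minimum cut capacity equals the max flow.
In the residual graph, reachable from Plant: {Plant, Bus2, Bus4, Sub2}.
Min-cut edges: Plant→Sub4 (6), Sub2→City (12); capacity 6 + 12 = 18.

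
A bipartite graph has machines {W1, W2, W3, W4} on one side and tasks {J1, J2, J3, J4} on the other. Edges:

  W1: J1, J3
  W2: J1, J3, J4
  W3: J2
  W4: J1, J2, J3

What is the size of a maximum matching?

4

Unit-capacity flow: source→left, listed edges, right→sink; max matching = max flow.
Augmenting path W1→J1 (+1); matched 1.
Augmenting path W2→J3 (+1); matched 2.
Augmenting path W3→J2 (+1); matched 3.
Augmenting path W4→J3→W2→J4 (+1); matched 4.
No augmenting path remains; maximum matching = 4.
König certificate: {W1, W2, W3, W4} is a vertex cover of size 4 (every listed pair touches it), so no matching can be larger.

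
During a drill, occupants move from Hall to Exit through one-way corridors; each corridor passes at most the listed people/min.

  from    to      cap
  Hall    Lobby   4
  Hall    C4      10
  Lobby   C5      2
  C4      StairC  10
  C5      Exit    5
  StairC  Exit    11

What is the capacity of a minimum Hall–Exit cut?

12

Augment Hall→Lobby→C5→Exit: bottleneck 2, flow now 2.
Augment Hall→C4→StairC→Exit: bottleneck 10, flow now 12.
No augmenting path remains; maximum flow = 12.
By max-flow min-cut, the minimum cut capacity equals the max flow.
In the residual graph, reachable from Hall: {Hall, Lobby}.
Min-cut edges: Hall→C4 (10), Lobby→C5 (2); capacity 10 + 2 = 12.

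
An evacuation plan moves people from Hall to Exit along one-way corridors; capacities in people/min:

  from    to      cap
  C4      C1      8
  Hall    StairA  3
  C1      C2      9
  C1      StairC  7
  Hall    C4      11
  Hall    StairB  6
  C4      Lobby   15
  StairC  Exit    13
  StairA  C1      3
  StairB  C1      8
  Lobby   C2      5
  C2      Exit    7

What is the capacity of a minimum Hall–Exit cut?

14

Augment Hall→StairA→C1→StairC→Exit: bottleneck 3, flow now 3.
Augment Hall→C4→C1→StairC→Exit: bottleneck 4, flow now 7.
Augment Hall→C4→C1→C2→Exit: bottleneck 4, flow now 11.
Augment Hall→C4→Lobby→C2→Exit: bottleneck 3, flow now 14.
No augmenting path remains; maximum flow = 14.
By max-flow min-cut, the minimum cut capacity equals the max flow.
In the residual graph, reachable from Hall: {Hall, StairA, C4, StairB, C1, Lobby, C2}.
Min-cut edges: C1→StairC (7), C2→Exit (7); capacity 7 + 7 = 14.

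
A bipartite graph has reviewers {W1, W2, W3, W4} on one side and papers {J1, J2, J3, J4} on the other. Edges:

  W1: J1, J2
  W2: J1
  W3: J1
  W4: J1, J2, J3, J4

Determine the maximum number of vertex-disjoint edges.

3

Unit-capacity flow: source→left, listed edges, right→sink; max matching = max flow.
Augmenting path W1→J1 (+1); matched 1.
Augmenting path W4→J2 (+1); matched 2.
Augmenting path W2→J1→W1→J2→W4→J3 (+1); matched 3.
No augmenting path remains; maximum matching = 3.
König certificate: {W1, W4, J1} is a vertex cover of size 3 (every listed pair touches it), so no matching can be larger.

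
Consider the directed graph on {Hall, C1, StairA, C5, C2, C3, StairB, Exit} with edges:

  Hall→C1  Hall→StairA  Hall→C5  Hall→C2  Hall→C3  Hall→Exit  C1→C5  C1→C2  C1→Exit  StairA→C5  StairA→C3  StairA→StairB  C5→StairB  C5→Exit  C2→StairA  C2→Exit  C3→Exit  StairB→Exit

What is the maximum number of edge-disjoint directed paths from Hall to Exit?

Assign every edge capacity 1; by Menger, the answer equals the max flow.
Path Hall→Exit (+1); total 1.
Path Hall→C1→Exit (+1); total 2.
Path Hall→C5→Exit (+1); total 3.
Path Hall→C2→Exit (+1); total 4.
Path Hall→C3→Exit (+1); total 5.
Path Hall→StairA→StairB→Exit (+1); total 6.
No residual Hall→Exit path; max flow = 6.
Certifying cut of size 6: {Hall→C1, Hall→C2, Hall→C3, Hall→C5, Hall→Exit, Hall→StairA}.

6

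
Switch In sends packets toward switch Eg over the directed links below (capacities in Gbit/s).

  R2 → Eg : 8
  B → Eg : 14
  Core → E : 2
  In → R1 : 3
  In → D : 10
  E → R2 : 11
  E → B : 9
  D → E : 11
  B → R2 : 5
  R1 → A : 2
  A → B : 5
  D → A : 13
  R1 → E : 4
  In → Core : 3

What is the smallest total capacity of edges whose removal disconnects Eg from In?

Augment In→R1→A→B→Eg: bottleneck 2, flow now 2.
Augment In→R1→E→B→Eg: bottleneck 1, flow now 3.
Augment In→Core→E→B→Eg: bottleneck 2, flow now 5.
Augment In→D→A→B→Eg: bottleneck 3, flow now 8.
Augment In→D→E→B→Eg: bottleneck 6, flow now 14.
Augment In→D→E→R2→Eg: bottleneck 1, flow now 15.
No augmenting path remains; maximum flow = 15.
By max-flow min-cut, the minimum cut capacity equals the max flow.
In the residual graph, reachable from In: {In, Core}.
Min-cut edges: In→R1 (3), In→D (10), Core→E (2); capacity 3 + 10 + 2 = 15.

15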